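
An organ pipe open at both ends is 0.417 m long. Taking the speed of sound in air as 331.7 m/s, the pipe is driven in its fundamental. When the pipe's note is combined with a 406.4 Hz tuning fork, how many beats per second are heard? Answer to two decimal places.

Open pipe: f_n = n·v/(2L) = 1·331.7/(2·0.417) = 397.7218 Hz.
f_beat = |397.7218 − 406.4| = 8.68 Hz.

8.68 Hz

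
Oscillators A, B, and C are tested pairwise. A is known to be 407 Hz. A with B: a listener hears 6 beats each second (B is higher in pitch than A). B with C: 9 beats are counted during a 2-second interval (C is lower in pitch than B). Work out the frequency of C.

408.5 Hz

B is above A, so f_B = 407 + 6 = 413 Hz.
B–C: Beat frequency = 9/2 = 4.5 Hz.
C is below B, so f_C = 413 − 4.5 = 408.5 Hz.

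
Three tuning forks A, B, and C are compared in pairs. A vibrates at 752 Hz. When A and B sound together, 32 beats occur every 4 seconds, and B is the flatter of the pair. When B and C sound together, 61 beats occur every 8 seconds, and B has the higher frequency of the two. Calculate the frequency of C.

736.375 Hz

A–B: Beat frequency = 32/4 = 8 Hz.
B is below A, so f_B = 752 − 8 = 744 Hz.
B–C: Beat frequency = 61/8 = 7.625 Hz.
C is below B, so f_C = 744 − 7.625 = 736.375 Hz.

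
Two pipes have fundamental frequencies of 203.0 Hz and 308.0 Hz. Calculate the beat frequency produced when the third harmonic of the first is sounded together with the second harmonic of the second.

Third harmonic of the first: 3·203.0 = 609.0 Hz.
Second harmonic of the second: 2·308.0 = 616.0 Hz.
f_beat = |609.0 − 616.0| = 7.0 Hz.

7.0 Hz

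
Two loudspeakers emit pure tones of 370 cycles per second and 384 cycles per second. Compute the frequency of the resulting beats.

14 Hz

f_beat = |f₁ − f₂|.
|370 − 384| = 14 Hz.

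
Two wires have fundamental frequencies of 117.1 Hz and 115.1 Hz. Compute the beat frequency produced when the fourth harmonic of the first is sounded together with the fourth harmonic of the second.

Fourth harmonic of the first: 4·117.1 = 468.4 Hz.
Fourth harmonic of the second: 4·115.1 = 460.4 Hz.
f_beat = |468.4 − 460.4| = 8.0 Hz.

8.0 Hz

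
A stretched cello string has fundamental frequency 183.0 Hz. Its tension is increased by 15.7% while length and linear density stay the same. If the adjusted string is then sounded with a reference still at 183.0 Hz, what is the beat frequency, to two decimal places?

For a string, f ∝ √T, so the new frequency is 183.0·√1.157 = 196.8420 Hz.
f_beat = |196.8420 − 183.0| = 13.84 Hz.

13.84 Hz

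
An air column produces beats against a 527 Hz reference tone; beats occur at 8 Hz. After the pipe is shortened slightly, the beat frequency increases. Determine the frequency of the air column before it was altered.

535 Hz

|f − 527| = 8, so the air column was at either 519 Hz or 535 Hz.
A shorter pipe has a higher fundamental; the adjustment raises the air column's frequency.
The beat rate rose, so the adjustment moved the air column further from 527 Hz — it was already above the reference.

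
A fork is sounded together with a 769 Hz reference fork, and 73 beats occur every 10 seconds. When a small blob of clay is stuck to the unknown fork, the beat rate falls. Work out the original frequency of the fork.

776.3 Hz

Beat frequency = 73/10 = 7.3 Hz.
|f − 769| = 7.3, so the fork was at either 761.7 Hz or 776.3 Hz.
Adding mass to a fork lowers its frequency; the adjustment lowers the fork's frequency.
The beat rate fell, so the adjustment moved the fork toward 769 Hz — it must have started above the reference.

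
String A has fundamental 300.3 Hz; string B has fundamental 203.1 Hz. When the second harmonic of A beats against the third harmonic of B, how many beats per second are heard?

Second harmonic of the first: 2·300.3 = 600.6 Hz.
Third harmonic of the second: 3·203.1 = 609.3 Hz.
f_beat = |600.6 − 609.3| = 8.7 Hz.

8.7 Hz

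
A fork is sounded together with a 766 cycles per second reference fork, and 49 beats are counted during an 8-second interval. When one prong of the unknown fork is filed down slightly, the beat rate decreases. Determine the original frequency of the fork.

759.875 Hz

Beat frequency = 49/8 = 6.125 Hz.
|f − 766| = 6.125, so the fork was at either 759.875 Hz or 772.125 Hz.
Filing a prong removes mass and raises the fork's frequency; the adjustment raises the fork's frequency.
The beat rate fell, so the adjustment moved the fork toward 766 Hz — it must have started below the reference.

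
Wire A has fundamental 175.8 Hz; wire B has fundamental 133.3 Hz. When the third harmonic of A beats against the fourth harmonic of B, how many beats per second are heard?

Third harmonic of the first: 3·175.8 = 527.4 Hz.
Fourth harmonic of the second: 4·133.3 = 533.2 Hz.
f_beat = |527.4 − 533.2| = 5.8 Hz.

5.8 Hz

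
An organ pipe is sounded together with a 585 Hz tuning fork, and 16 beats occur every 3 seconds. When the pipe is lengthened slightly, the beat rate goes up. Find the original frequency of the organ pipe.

Beat frequency = 16/3 = 5.3333 Hz.
|f − 585| = 5.3333, so the organ pipe was at either 579.6667 Hz or 590.3333 Hz.
A longer pipe has a lower fundamental; the adjustment lowers the organ pipe's frequency.
The beat rate rose, so the adjustment moved the organ pipe further from 585 Hz — it was already below the reference.

579.6667 Hz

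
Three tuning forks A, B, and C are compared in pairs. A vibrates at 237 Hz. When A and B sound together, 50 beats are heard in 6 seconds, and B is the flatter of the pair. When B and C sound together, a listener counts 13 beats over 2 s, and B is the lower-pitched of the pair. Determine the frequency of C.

A–B: Beat frequency = 50/6 = 8.3333 Hz.
B is below A, so f_B = 237 − 8.3333 = 228.6667 Hz.
B–C: Beat frequency = 13/2 = 6.5 Hz.
C is above B, so f_C = 228.6667 + 6.5 = 235.1667 Hz.

235.1667 Hz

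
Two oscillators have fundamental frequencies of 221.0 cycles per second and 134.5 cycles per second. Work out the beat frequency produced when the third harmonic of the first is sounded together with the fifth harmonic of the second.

Third harmonic of the first: 3·221.0 = 663.0 Hz.
Fifth harmonic of the second: 5·134.5 = 672.5 Hz.
f_beat = |663.0 − 672.5| = 9.5 Hz.

9.5 Hz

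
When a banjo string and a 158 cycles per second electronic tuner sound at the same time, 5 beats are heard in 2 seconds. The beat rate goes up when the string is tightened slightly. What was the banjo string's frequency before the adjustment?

Beat frequency = 5/2 = 2.5 Hz.
|f − 158| = 2.5, so the banjo string was at either 155.5 Hz or 160.5 Hz.
Increasing tension raises a string's frequency; the adjustment raises the banjo string's frequency.
The beat rate rose, so the adjustment moved the banjo string further from 158 Hz — it was already above the reference.

160.5 Hz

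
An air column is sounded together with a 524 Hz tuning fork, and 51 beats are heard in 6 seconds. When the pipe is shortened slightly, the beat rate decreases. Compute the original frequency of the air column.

515.5 Hz

Beat frequency = 51/6 = 8.5 Hz.
|f − 524| = 8.5, so the air column was at either 515.5 Hz or 532.5 Hz.
A shorter pipe has a higher fundamental; the adjustment raises the air column's frequency.
The beat rate fell, so the adjustment moved the air column toward 524 Hz — it must have started below the reference.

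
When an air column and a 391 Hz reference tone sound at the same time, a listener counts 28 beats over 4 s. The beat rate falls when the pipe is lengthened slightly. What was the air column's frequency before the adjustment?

398 Hz

Beat frequency = 28/4 = 7 Hz.
|f − 391| = 7, so the air column was at either 384 Hz or 398 Hz.
A longer pipe has a lower fundamental; the adjustment lowers the air column's frequency.
The beat rate fell, so the adjustment moved the air column toward 391 Hz — it must have started above the reference.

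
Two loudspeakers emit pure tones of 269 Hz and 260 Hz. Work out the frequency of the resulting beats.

9 Hz

f_beat = |f₁ − f₂|.
|269 − 260| = 9 Hz.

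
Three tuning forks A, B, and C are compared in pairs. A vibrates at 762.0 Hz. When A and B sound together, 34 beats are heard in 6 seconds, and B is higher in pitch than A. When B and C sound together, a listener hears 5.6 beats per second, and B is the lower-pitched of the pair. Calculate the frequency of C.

773.2667 Hz

A–B: Beat frequency = 34/6 = 5.6667 Hz.
B is above A, so f_B = 762.0 + 5.6667 = 767.6667 Hz.
C is above B, so f_C = 767.6667 + 5.6 = 773.2667 Hz.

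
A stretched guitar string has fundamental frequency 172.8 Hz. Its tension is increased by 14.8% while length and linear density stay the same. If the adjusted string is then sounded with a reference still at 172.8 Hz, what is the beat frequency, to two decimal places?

For a string, f ∝ √T, so the new frequency is 172.8·√1.148 = 185.1461 Hz.
f_beat = |185.1461 − 172.8| = 12.35 Hz.

12.35 Hz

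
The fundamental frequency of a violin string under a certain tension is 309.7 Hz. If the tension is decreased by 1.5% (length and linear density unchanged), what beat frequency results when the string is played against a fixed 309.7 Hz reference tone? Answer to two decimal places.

2.33 Hz

For a string, f ∝ √T, so the new frequency is 309.7·√0.985 = 307.3685 Hz.
f_beat = |307.3685 − 309.7| = 2.33 Hz.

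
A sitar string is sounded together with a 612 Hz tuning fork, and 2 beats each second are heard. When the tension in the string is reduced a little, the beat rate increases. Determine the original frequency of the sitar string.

|f − 612| = 2, so the sitar string was at either 610 Hz or 614 Hz.
Lower tension means lower frequency; the adjustment lowers the sitar string's frequency.
The beat rate rose, so the adjustment moved the sitar string further from 612 Hz — it was already below the reference.

610 Hz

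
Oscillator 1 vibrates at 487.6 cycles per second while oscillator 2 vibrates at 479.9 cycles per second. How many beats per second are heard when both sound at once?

7.7 Hz

f_beat = |f₁ − f₂|.
|487.6 − 479.9| = 7.7 Hz.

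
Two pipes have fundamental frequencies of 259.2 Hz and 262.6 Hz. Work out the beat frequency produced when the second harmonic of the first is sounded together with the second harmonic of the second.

Second harmonic of the first: 2·259.2 = 518.4 Hz.
Second harmonic of the second: 2·262.6 = 525.2 Hz.
f_beat = |518.4 − 525.2| = 6.8 Hz.

6.8 Hz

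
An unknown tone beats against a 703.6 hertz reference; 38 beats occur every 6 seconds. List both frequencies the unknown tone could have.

Beat frequency = 38/6 = 6.3333 Hz.
|f − 703.6| = 6.3333, so f = 703.6 ± 6.3333.

697.2667 Hz or 709.9333 Hz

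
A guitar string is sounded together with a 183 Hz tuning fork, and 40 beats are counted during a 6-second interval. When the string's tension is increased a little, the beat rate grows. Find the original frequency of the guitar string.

189.6667 Hz

Beat frequency = 40/6 = 6.6667 Hz.
|f − 183| = 6.6667, so the guitar string was at either 176.3333 Hz or 189.6667 Hz.
Higher tension means higher frequency; the adjustment raises the guitar string's frequency.
The beat rate rose, so the adjustment moved the guitar string further from 183 Hz — it was already above the reference.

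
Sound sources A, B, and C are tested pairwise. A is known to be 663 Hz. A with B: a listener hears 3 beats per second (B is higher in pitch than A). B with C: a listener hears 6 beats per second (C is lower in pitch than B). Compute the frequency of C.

B is above A, so f_B = 663 + 3 = 666 Hz.
C is below B, so f_C = 666 − 6 = 660 Hz.

660 Hz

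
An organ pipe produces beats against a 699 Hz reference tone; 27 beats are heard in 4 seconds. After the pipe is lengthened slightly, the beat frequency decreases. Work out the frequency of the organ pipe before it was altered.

705.75 Hz

Beat frequency = 27/4 = 6.75 Hz.
|f − 699| = 6.75, so the organ pipe was at either 692.25 Hz or 705.75 Hz.
A longer pipe has a lower fundamental; the adjustment lowers the organ pipe's frequency.
The beat rate fell, so the adjustment moved the organ pipe toward 699 Hz — it must have started above the reference.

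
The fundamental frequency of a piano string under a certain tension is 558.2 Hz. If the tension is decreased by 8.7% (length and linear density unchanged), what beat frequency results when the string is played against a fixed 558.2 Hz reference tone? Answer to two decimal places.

24.83 Hz

For a string, f ∝ √T, so the new frequency is 558.2·√0.913 = 533.3659 Hz.
f_beat = |533.3659 − 558.2| = 24.83 Hz.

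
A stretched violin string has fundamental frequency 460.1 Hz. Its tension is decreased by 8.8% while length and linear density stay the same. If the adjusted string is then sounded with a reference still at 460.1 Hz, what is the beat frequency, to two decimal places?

20.71 Hz

For a string, f ∝ √T, so the new frequency is 460.1·√0.912 = 439.3895 Hz.
f_beat = |439.3895 − 460.1| = 20.71 Hz.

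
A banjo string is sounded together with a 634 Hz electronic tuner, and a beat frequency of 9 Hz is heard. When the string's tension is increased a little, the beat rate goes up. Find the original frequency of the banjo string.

643 Hz

|f − 634| = 9, so the banjo string was at either 625 Hz or 643 Hz.
Higher tension means higher frequency; the adjustment raises the banjo string's frequency.
The beat rate rose, so the adjustment moved the banjo string further from 634 Hz — it was already above the reference.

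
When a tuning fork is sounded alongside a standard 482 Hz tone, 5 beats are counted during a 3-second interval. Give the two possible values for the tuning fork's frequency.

480.3333 Hz or 483.6667 Hz

Beat frequency = 5/3 = 1.6667 Hz.
|f − 482| = 1.6667, so f = 482 ± 1.6667.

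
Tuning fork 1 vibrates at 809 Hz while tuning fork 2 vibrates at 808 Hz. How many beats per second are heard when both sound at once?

1 Hz

Beats arise from superposition of two nearby frequencies; the beat rate is |f₁ − f₂|.
|809 − 808| = 1 Hz.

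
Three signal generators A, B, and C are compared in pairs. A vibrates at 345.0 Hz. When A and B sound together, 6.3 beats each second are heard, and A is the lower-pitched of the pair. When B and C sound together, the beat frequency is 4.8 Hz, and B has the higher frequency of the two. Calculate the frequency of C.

346.5 Hz

B is above A, so f_B = 345.0 + 6.3 = 351.3 Hz.
C is below B, so f_C = 351.3 − 4.8 = 346.5 Hz.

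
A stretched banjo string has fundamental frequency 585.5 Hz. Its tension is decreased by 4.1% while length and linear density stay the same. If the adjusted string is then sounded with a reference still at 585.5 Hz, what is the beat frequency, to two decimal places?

12.13 Hz

For a string, f ∝ √T, so the new frequency is 585.5·√0.959 = 573.3716 Hz.
f_beat = |573.3716 − 585.5| = 12.13 Hz.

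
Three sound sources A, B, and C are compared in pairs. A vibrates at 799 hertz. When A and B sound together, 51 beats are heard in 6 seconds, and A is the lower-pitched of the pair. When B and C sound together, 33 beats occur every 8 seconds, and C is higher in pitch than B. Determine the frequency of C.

811.625 Hz

A–B: Beat frequency = 51/6 = 8.5 Hz.
B is above A, so f_B = 799 + 8.5 = 807.5 Hz.
B–C: Beat frequency = 33/8 = 4.125 Hz.
C is above B, so f_C = 807.5 + 4.125 = 811.625 Hz.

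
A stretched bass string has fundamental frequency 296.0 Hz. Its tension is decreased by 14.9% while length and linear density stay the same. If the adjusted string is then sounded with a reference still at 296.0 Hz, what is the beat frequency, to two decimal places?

22.94 Hz

For a string, f ∝ √T, so the new frequency is 296.0·√0.851 = 273.0590 Hz.
f_beat = |273.0590 − 296.0| = 22.94 Hz.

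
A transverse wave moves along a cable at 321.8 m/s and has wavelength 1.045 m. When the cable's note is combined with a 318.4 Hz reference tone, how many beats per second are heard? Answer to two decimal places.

10.46 Hz

Source frequency f = v/λ = 321.8/1.045 = 307.9426 Hz.
f_beat = |307.9426 − 318.4| = 10.46 Hz.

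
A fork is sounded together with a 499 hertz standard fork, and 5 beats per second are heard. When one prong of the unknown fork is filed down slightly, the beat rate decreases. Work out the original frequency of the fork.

494 Hz

|f − 499| = 5, so the fork was at either 494 Hz or 504 Hz.
Filing a prong removes mass and raises the fork's frequency; the adjustment raises the fork's frequency.
The beat rate fell, so the adjustment moved the fork toward 499 Hz — it must have started below the reference.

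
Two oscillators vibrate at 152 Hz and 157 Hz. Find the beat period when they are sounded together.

0.200 s

f_beat = |152 − 157| = 5 Hz.
Beat period T = 1 / f_beat = 1 / 5 s.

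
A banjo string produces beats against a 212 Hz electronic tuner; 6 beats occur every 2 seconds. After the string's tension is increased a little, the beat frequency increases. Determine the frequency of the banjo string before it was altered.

Beat frequency = 6/2 = 3 Hz.
|f − 212| = 3, so the banjo string was at either 209 Hz or 215 Hz.
Higher tension means higher frequency; the adjustment raises the banjo string's frequency.
The beat rate rose, so the adjustment moved the banjo string further from 212 Hz — it was already above the reference.

215 Hz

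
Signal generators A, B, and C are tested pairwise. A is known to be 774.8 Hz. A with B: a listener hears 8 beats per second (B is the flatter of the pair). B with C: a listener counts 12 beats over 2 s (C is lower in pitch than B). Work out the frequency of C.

760.8 Hz

B is below A, so f_B = 774.8 − 8 = 766.8 Hz.
B–C: Beat frequency = 12/2 = 6 Hz.
C is below B, so f_C = 766.8 − 6 = 760.8 Hz.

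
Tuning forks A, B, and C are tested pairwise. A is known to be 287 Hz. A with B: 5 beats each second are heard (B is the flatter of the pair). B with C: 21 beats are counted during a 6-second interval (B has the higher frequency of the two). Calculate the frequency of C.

278.5 Hz

B is below A, so f_B = 287 − 5 = 282 Hz.
B–C: Beat frequency = 21/6 = 3.5 Hz.
C is below B, so f_C = 282 − 3.5 = 278.5 Hz.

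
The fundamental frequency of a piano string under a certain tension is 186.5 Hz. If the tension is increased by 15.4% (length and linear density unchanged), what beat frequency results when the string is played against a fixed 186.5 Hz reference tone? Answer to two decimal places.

13.85 Hz

For a string, f ∝ √T, so the new frequency is 186.5·√1.154 = 200.3465 Hz.
f_beat = |200.3465 − 186.5| = 13.85 Hz.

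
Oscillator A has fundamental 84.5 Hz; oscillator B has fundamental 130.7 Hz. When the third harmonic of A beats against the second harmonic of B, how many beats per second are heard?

7.9 Hz

Third harmonic of the first: 3·84.5 = 253.5 Hz.
Second harmonic of the second: 2·130.7 = 261.4 Hz.
f_beat = |253.5 − 261.4| = 7.9 Hz.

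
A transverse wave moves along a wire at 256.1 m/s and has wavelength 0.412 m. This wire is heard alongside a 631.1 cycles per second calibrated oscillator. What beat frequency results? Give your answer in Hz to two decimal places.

Source frequency f = v/λ = 256.1/0.412 = 621.6019 Hz.
f_beat = |621.6019 − 631.1| = 9.50 Hz.

9.50 Hz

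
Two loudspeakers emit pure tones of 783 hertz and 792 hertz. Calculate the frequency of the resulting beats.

9 Hz

The beat frequency equals the magnitude of the frequency difference.
|783 − 792| = 9 Hz.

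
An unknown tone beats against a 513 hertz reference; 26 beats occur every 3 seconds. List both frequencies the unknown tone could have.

Beat frequency = 26/3 = 8.6667 Hz.
|f − 513| = 8.6667, so f = 513 ± 8.6667.

504.3333 Hz or 521.6667 Hz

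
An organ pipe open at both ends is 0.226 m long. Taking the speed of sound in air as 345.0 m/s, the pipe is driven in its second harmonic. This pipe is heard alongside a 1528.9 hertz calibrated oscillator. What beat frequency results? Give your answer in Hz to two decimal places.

2.35 Hz

Open pipe: f_n = n·v/(2L) = 2·345.0/(2·0.226) = 1526.5487 Hz.
f_beat = |1526.5487 − 1528.9| = 2.35 Hz.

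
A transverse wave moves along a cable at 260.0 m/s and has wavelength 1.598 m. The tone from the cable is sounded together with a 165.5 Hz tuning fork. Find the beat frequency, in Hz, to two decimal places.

2.80 Hz

Source frequency f = v/λ = 260.0/1.598 = 162.7034 Hz.
f_beat = |162.7034 − 165.5| = 2.80 Hz.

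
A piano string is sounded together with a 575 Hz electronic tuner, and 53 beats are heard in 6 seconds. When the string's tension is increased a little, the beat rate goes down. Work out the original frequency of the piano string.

Beat frequency = 53/6 = 8.8333 Hz.
|f − 575| = 8.8333, so the piano string was at either 566.1667 Hz or 583.8333 Hz.
Higher tension means higher frequency; the adjustment raises the piano string's frequency.
The beat rate fell, so the adjustment moved the piano string toward 575 Hz — it must have started below the reference.

566.1667 Hz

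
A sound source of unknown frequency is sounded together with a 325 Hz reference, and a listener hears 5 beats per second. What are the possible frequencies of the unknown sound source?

|f − 325| = 5, so f = 325 ± 5.

320 Hz or 330 Hz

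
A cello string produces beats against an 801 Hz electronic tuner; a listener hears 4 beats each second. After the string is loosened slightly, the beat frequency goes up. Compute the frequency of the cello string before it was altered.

797 Hz

|f − 801| = 4, so the cello string was at either 797 Hz or 805 Hz.
Reducing tension lowers a string's frequency; the adjustment lowers the cello string's frequency.
The beat rate rose, so the adjustment moved the cello string further from 801 Hz — it was already below the reference.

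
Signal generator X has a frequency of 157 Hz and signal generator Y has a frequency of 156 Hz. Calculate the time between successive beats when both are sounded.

1.000 s

f_beat = |157 − 156| = 1 Hz.
Beat period T = 1 / f_beat = 1 / 1 s.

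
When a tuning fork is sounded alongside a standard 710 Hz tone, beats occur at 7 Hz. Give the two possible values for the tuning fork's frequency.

703 Hz or 717 Hz

|f − 710| = 7, so f = 710 ± 7.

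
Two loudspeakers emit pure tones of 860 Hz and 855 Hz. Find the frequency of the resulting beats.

f_beat = |f₁ − f₂|.
|860 − 855| = 5 Hz.

5 Hz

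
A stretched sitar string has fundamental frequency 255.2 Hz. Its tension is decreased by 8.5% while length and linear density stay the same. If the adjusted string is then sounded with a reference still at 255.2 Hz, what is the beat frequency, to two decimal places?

For a string, f ∝ √T, so the new frequency is 255.2·√0.915 = 244.1132 Hz.
f_beat = |244.1132 − 255.2| = 11.09 Hz.

11.09 Hz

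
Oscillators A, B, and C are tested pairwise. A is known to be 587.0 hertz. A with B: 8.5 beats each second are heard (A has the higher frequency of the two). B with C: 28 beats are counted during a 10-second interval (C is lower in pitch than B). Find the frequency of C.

575.7 Hz

B is below A, so f_B = 587.0 − 8.5 = 578.5 Hz.
B–C: Beat frequency = 28/10 = 2.8 Hz.
C is below B, so f_C = 578.5 − 2.8 = 575.7 Hz.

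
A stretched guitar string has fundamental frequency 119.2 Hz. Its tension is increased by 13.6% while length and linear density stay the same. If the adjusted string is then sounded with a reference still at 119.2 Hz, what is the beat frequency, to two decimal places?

For a string, f ∝ √T, so the new frequency is 119.2·√1.136 = 127.0473 Hz.
f_beat = |127.0473 − 119.2| = 7.85 Hz.

7.85 Hz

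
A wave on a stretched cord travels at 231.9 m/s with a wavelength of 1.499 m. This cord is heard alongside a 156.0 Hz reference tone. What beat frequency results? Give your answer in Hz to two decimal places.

1.30 Hz

Source frequency f = v/λ = 231.9/1.499 = 154.7031 Hz.
f_beat = |154.7031 − 156.0| = 1.30 Hz.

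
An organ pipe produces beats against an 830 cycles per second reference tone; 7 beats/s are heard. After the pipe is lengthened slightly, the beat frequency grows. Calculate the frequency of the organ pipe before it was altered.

|f − 830| = 7, so the organ pipe was at either 823 Hz or 837 Hz.
A longer pipe has a lower fundamental; the adjustment lowers the organ pipe's frequency.
The beat rate rose, so the adjustment moved the organ pipe further from 830 Hz — it was already below the reference.

823 Hz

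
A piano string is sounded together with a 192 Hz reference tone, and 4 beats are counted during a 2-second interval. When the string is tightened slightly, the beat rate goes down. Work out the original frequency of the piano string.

Beat frequency = 4/2 = 2 Hz.
|f − 192| = 2, so the piano string was at either 190 Hz or 194 Hz.
Increasing tension raises a string's frequency; the adjustment raises the piano string's frequency.
The beat rate fell, so the adjustment moved the piano string toward 192 Hz — it must have started below the reference.

190 Hz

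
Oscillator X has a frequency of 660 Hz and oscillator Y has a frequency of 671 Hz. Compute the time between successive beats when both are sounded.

0.091 s

f_beat = |660 − 671| = 11 Hz.
Beat period T = 1 / f_beat = 1 / 11 s.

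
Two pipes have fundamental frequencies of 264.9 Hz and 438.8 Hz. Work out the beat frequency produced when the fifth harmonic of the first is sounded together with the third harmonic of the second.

Fifth harmonic of the first: 5·264.9 = 1324.5 Hz.
Third harmonic of the second: 3·438.8 = 1316.4 Hz.
f_beat = |1324.5 − 1316.4| = 8.1 Hz.

8.1 Hz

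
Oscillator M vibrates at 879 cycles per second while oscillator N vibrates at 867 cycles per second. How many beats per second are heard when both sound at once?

12 Hz

Beats arise from superposition of two nearby frequencies; the beat rate is |f₁ − f₂|.
|879 − 867| = 12 Hz.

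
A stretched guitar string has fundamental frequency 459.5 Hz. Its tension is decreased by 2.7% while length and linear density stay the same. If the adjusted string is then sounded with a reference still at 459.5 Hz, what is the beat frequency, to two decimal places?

6.25 Hz

For a string, f ∝ √T, so the new frequency is 459.5·√0.973 = 453.2543 Hz.
f_beat = |453.2543 − 459.5| = 6.25 Hz.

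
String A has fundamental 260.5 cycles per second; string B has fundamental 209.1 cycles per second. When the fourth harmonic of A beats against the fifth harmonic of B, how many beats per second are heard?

Fourth harmonic of the first: 4·260.5 = 1042.0 Hz.
Fifth harmonic of the second: 5·209.1 = 1045.5 Hz.
f_beat = |1042.0 − 1045.5| = 3.5 Hz.

3.5 Hz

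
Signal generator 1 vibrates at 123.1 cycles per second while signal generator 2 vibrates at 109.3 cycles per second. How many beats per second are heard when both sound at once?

The beat frequency equals the magnitude of the frequency difference.
|123.1 − 109.3| = 13.8 Hz.

13.8 Hz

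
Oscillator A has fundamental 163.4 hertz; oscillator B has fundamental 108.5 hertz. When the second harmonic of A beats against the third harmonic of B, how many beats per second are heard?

Second harmonic of the first: 2·163.4 = 326.8 Hz.
Third harmonic of the second: 3·108.5 = 325.5 Hz.
f_beat = |326.8 − 325.5| = 1.3 Hz.

1.3 Hz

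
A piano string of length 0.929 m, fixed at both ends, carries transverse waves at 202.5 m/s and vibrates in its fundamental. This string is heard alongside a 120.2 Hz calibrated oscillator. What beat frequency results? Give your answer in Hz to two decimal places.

For a string fixed at both ends, f_n = n·v/(2L) = 1·202.5/(2·0.929) = 108.9882 Hz.
f_beat = |108.9882 − 120.2| = 11.21 Hz.

11.21 Hz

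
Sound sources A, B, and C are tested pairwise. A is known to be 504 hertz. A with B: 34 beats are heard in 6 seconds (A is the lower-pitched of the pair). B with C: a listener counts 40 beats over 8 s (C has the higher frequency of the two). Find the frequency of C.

A–B: Beat frequency = 34/6 = 5.6667 Hz.
B is above A, so f_B = 504 + 5.6667 = 509.6667 Hz.
B–C: Beat frequency = 40/8 = 5 Hz.
C is above B, so f_C = 509.6667 + 5 = 514.6667 Hz.

514.6667 Hz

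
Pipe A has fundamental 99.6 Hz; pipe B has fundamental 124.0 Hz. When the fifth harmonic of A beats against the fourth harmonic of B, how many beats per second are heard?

Fifth harmonic of the first: 5·99.6 = 498.0 Hz.
Fourth harmonic of the second: 4·124.0 = 496.0 Hz.
f_beat = |498.0 − 496.0| = 2.0 Hz.

2.0 Hz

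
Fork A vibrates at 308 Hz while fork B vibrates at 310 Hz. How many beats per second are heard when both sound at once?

Beats arise from superposition of two nearby frequencies; the beat rate is |f₁ − f₂|.
|308 − 310| = 2 Hz.

2 Hz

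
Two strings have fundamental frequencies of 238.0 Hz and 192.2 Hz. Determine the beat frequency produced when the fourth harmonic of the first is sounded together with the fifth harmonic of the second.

9.0 Hz

Fourth harmonic of the first: 4·238.0 = 952.0 Hz.
Fifth harmonic of the second: 5·192.2 = 961.0 Hz.
f_beat = |952.0 − 961.0| = 9.0 Hz.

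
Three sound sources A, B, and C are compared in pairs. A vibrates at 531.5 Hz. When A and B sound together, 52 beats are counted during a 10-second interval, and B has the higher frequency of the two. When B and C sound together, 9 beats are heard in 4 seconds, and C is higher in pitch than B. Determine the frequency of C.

538.95 Hz

A–B: Beat frequency = 52/10 = 5.2 Hz.
B is above A, so f_B = 531.5 + 5.2 = 536.7 Hz.
B–C: Beat frequency = 9/4 = 2.25 Hz.
C is above B, so f_C = 536.7 + 2.25 = 538.95 Hz.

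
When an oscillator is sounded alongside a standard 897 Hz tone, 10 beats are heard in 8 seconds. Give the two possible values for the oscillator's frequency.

Beat frequency = 10/8 = 1.25 Hz.
|f − 897| = 1.25, so f = 897 ± 1.25.

895.75 Hz or 898.25 Hz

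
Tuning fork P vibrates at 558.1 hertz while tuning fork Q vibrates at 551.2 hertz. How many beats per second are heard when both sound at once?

6.9 Hz

f_beat = |f₁ − f₂|.
|558.1 − 551.2| = 6.9 Hz.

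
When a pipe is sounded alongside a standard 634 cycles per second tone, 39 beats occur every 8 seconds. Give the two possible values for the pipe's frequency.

Beat frequency = 39/8 = 4.875 Hz.
|f − 634| = 4.875, so f = 634 ± 4.875.

629.125 Hz or 638.875 Hz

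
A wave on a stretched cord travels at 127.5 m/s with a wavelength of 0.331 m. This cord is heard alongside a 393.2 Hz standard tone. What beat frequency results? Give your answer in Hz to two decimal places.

8.00 Hz

Source frequency f = v/λ = 127.5/0.331 = 385.1964 Hz.
f_beat = |385.1964 − 393.2| = 8.00 Hz.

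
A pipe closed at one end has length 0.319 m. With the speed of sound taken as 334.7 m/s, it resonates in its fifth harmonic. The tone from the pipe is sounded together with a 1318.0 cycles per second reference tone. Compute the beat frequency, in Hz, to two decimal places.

6.48 Hz

Closed pipe (odd harmonics): f_n = n·v/(4L) = 5·334.7/(4·0.319) = 1311.5204 Hz.
f_beat = |1311.5204 − 1318.0| = 6.48 Hz.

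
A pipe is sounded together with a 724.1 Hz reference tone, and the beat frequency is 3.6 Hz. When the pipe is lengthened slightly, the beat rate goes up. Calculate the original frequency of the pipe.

|f − 724.1| = 3.6, so the pipe was at either 720.5 Hz or 727.7 Hz.
A longer pipe has a lower fundamental; the adjustment lowers the pipe's frequency.
The beat rate rose, so the adjustment moved the pipe further from 724.1 Hz — it was already below the reference.

720.5 Hz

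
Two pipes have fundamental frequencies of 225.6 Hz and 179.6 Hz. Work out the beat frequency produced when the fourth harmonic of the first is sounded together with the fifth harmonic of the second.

Fourth harmonic of the first: 4·225.6 = 902.4 Hz.
Fifth harmonic of the second: 5·179.6 = 898.0 Hz.
f_beat = |902.4 − 898.0| = 4.4 Hz.

4.4 Hz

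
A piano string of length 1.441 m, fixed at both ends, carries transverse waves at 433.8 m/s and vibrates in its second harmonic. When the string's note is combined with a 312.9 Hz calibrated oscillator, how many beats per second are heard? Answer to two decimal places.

For a string fixed at both ends, f_n = n·v/(2L) = 2·433.8/(2·1.441) = 301.0409 Hz.
f_beat = |301.0409 − 312.9| = 11.86 Hz.

11.86 Hz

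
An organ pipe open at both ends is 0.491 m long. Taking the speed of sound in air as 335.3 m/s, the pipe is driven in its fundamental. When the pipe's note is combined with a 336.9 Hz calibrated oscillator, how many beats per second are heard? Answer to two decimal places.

Open pipe: f_n = n·v/(2L) = 1·335.3/(2·0.491) = 341.4460 Hz.
f_beat = |341.4460 − 336.9| = 4.55 Hz.

4.55 Hz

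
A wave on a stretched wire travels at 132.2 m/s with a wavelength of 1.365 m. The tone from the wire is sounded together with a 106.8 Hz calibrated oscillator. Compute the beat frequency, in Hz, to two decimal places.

9.95 Hz

Source frequency f = v/λ = 132.2/1.365 = 96.8498 Hz.
f_beat = |96.8498 − 106.8| = 9.95 Hz.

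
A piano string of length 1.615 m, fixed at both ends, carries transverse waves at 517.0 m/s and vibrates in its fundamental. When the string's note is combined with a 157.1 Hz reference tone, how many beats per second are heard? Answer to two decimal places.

2.96 Hz

For a string fixed at both ends, f_n = n·v/(2L) = 1·517.0/(2·1.615) = 160.0619 Hz.
f_beat = |160.0619 − 157.1| = 2.96 Hz.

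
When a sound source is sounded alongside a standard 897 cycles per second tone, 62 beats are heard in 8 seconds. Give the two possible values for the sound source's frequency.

889.25 Hz or 904.75 Hz

Beat frequency = 62/8 = 7.75 Hz.
|f − 897| = 7.75, so f = 897 ± 7.75.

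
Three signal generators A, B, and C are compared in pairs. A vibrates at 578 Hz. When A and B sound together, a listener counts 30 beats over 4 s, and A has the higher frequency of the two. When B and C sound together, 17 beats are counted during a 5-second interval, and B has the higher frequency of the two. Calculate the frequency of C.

A–B: Beat frequency = 30/4 = 7.5 Hz.
B is below A, so f_B = 578 − 7.5 = 570.5 Hz.
B–C: Beat frequency = 17/5 = 3.4 Hz.
C is below B, so f_C = 570.5 − 3.4 = 567.1 Hz.

567.1 Hz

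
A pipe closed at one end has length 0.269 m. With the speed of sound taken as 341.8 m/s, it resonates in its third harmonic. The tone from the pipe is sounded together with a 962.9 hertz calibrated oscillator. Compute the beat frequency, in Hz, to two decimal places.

9.93 Hz

Closed pipe (odd harmonics): f_n = n·v/(4L) = 3·341.8/(4·0.269) = 952.9740 Hz.
f_beat = |952.9740 − 962.9| = 9.93 Hz.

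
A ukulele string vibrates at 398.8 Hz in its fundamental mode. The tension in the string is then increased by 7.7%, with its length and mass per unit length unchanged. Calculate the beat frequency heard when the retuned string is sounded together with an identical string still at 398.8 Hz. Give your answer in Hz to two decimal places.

For a string, f ∝ √T, so the new frequency is 398.8·√1.077 = 413.8691 Hz.
f_beat = |413.8691 − 398.8| = 15.07 Hz.

15.07 Hz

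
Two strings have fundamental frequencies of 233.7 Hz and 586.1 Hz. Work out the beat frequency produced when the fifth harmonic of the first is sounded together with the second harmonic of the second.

3.7 Hz

Fifth harmonic of the first: 5·233.7 = 1168.5 Hz.
Second harmonic of the second: 2·586.1 = 1172.2 Hz.
f_beat = |1168.5 − 1172.2| = 3.7 Hz.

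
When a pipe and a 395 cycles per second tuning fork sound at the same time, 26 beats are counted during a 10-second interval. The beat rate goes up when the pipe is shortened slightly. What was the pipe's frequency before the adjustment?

397.6 Hz

Beat frequency = 26/10 = 2.6 Hz.
|f − 395| = 2.6, so the pipe was at either 392.4 Hz or 397.6 Hz.
A shorter pipe has a higher fundamental; the adjustment raises the pipe's frequency.
The beat rate rose, so the adjustment moved the pipe further from 395 Hz — it was already above the reference.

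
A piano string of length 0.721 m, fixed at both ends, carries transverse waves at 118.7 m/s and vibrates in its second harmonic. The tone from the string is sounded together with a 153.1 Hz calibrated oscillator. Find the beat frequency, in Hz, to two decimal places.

11.53 Hz

For a string fixed at both ends, f_n = n·v/(2L) = 2·118.7/(2·0.721) = 164.6325 Hz.
f_beat = |164.6325 − 153.1| = 11.53 Hz.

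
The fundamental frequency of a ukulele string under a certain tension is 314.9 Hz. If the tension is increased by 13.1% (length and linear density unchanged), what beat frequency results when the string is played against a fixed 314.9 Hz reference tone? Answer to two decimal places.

For a string, f ∝ √T, so the new frequency is 314.9·√1.131 = 334.8914 Hz.
f_beat = |334.8914 − 314.9| = 19.99 Hz.

19.99 Hz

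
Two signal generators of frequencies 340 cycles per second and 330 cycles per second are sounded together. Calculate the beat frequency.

10 Hz

Beats arise from superposition of two nearby frequencies; the beat rate is |f₁ − f₂|.
|340 − 330| = 10 Hz.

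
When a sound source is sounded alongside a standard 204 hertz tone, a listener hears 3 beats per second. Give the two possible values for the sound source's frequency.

201 Hz or 207 Hz

|f − 204| = 3, so f = 204 ± 3.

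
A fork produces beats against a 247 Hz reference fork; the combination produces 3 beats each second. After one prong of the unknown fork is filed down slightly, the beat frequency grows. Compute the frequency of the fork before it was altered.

250 Hz

|f − 247| = 3, so the fork was at either 244 Hz or 250 Hz.
Filing a prong removes mass and raises the fork's frequency; the adjustment raises the fork's frequency.
The beat rate rose, so the adjustment moved the fork further from 247 Hz — it was already above the reference.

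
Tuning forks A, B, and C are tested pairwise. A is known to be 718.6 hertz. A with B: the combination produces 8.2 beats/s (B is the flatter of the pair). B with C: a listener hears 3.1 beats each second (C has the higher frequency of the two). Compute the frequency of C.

B is below A, so f_B = 718.6 − 8.2 = 710.4 Hz.
C is above B, so f_C = 710.4 + 3.1 = 713.5 Hz.

713.5 Hz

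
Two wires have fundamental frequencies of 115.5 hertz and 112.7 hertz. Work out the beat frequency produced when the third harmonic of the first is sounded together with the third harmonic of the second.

8.4 Hz

Third harmonic of the first: 3·115.5 = 346.5 Hz.
Third harmonic of the second: 3·112.7 = 338.1 Hz.
f_beat = |346.5 − 338.1| = 8.4 Hz.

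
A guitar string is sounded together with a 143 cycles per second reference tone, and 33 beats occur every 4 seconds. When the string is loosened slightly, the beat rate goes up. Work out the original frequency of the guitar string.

Beat frequency = 33/4 = 8.25 Hz.
|f − 143| = 8.25, so the guitar string was at either 134.75 Hz or 151.25 Hz.
Reducing tension lowers a string's frequency; the adjustment lowers the guitar string's frequency.
The beat rate rose, so the adjustment moved the guitar string further from 143 Hz — it was already below the reference.

134.75 Hz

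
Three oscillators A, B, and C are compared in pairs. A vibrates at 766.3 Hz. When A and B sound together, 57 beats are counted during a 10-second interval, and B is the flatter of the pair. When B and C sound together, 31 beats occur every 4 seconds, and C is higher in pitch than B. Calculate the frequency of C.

768.35 Hz

A–B: Beat frequency = 57/10 = 5.7 Hz.
B is below A, so f_B = 766.3 − 5.7 = 760.6 Hz.
B–C: Beat frequency = 31/4 = 7.75 Hz.
C is above B, so f_C = 760.6 + 7.75 = 768.35 Hz.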